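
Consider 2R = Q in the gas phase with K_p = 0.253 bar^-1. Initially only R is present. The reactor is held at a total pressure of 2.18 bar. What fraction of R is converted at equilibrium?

X = 0.442

Basis: 1 mol R initially; let X = conversion of R. Extent ξ = 0.5X.
At extent ξ: n_R = 1 − X; n_Q = 0.5X.
Total moles n_T = 1 − 0.5X.
y_i = n_i/n_T, p_i = y_i·P. K_p = p_Q / (p_R^2).
Equating to 0.253 bar^-1 and solving on 0 < X < 1: X = 0.442.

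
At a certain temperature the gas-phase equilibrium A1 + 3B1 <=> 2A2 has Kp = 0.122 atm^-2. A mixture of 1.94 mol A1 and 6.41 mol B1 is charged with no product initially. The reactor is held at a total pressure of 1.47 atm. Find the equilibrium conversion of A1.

X = 0.242

Let X = conversion of A1 (basis 1.94 mol A1); extent of reaction ξ = 1.94X.
Mole table: n_A1 = 1.94 − 1.94X; n_B1 = 6.41 − 5.82X; n_A2 = 3.88X.
n_T = Σnᵢ = 8.35 − 3.88X.
y_i = n_i/n_T, p_i = y_i·P. Kp = p_A2^2 / (p_A1 p_B1^3).
This yields a degree-4 equation in X; solving on (0,1), X = 0.242.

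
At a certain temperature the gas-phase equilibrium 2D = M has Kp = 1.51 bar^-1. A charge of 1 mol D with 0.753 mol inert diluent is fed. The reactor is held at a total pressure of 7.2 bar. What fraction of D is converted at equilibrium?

X = 0.779

Take 1 mol D as basis and let X be its fractional conversion, so ξ = 0.5X.
Moles: n_D = 1 − X; n_M = 0.5X; n_I = 0.753 (inert).
Total moles n_T = 1.75 − 0.5X.
y_i = n_i/n_T, p_i = y_i·P. Kp = p_M / (p_D^2).
Substituting and setting equal to 1.51 bar^-1 gives a polynomial in X; the root in (0,1) is X = 0.779.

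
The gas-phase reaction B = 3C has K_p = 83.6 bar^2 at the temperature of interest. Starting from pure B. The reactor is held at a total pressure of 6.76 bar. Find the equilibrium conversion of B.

Basis: 1 mol B initially; let X = conversion of B. Extent ξ = X.
Mole table: n_B = 1 − X; n_C = 3X.
Total moles n_T = 1 + 2X.
Mole fractions y_i = n_i/n_T; K_p = p_C^3 / (p_B) with p_i = y_i·P.
Equating to 83.6 bar^2 and solving on 0 < X < 1: X = 0.514.

X = 0.514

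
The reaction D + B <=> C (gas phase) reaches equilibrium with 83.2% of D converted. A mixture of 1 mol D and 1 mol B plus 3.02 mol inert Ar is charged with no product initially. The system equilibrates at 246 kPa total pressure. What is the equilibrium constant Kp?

Kp = 0.502 kPa^-1

Basis: 1 mol D initially; let X = conversion of D. Extent ξ = X.
At extent ξ: n_D = 1 − X; n_B = 1 − X; n_C = X; n_I = 3.02 (inert).
Total moles n_T = 5.02 − X.
At X = 0.832: n_D = 0.168, n_B = 0.168, n_C = 0.832, n_T = 4.19.
p_i = (n_i/n_T)·P. Kp = p_C / (p_D p_B) = 0.502 kPa^-1.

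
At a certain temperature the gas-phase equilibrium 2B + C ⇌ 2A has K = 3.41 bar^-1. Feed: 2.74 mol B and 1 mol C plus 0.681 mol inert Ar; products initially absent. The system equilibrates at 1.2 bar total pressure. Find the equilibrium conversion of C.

Take 1 mol C as basis and let X be its fractional conversion, so ξ = X.
At extent ξ: n_B = 2.74 − 2X; n_C = 1 − X; n_A = 2X; n_I = 0.681 (inert).
Summing: n_T = 4.42 − X.
Mole fractions y_i = n_i/n_T; K = p_A^2 / (p_B^2 p_C) with p_i = y_i·P.
Substituting and setting equal to 3.41 bar^-1 gives a polynomial in X; the root in (0,1) is X = 0.557.

X = 0.557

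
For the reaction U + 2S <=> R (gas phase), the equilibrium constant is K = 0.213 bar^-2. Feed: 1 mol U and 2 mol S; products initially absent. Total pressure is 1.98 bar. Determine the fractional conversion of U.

Let X = conversion of U (basis 1 mol U); extent of reaction ξ = X.
Species balance: n_U = 1 − X; n_S = 2 − 2X; n_R = X.
n_T = Σnᵢ = 3 − 2X.
y_i = n_i/n_T, p_i = y_i·P. K = p_R / (p_U p_S^2).
Setting this equal to 0.213 bar^-2 and taking the physical root (0 < X < 1) gives X = 0.234.

X = 0.234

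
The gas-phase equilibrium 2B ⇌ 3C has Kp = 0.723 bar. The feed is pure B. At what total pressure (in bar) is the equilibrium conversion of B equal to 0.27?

P = 6.58 bar

Take 1 mol B as basis and let X be its fractional conversion, so ξ = 0.5X.
Species balance: n_B = 1 − X; n_C = 1.5X.
Summing: n_T = 1 + 0.5X.
Kp = p_C^3 / (p_B^2) with p_i = (n_i/n_T)·P.
At X = 0.27: the mole-fraction product g(X) = Π y_i^ν_i = 0.1098. Since Kp = g(X)·P^{1}, P = (Kp/g)^(1/1) = (0.723/0.1098)^(1/1) = 6.58 bar.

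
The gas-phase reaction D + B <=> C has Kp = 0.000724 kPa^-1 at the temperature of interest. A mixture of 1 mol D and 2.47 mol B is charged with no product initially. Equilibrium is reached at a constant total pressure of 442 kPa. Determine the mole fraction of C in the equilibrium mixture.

y_C = 0.055

Let X = conversion of D (basis 1 mol D); extent of reaction ξ = X.
Species balance: n_D = 1 − X; n_B = 2.47 − X; n_C = X.
Summing: n_T = 3.47 − X.
y_i = n_i/n_T, p_i = y_i·P. Kp = p_C / (p_D p_B).
Setting this equal to 0.000724 kPa^-1 and taking the physical root (0 < X < 1) gives X = 0.182.
Then n_C = 0.182, n_T = 3.29, so y_C = 0.055.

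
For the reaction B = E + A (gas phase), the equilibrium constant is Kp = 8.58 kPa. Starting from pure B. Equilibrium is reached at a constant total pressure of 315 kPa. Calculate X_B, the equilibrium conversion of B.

Let X = conversion of B (basis 1 mol B); extent of reaction ξ = X.
Mole table: n_B = 1 − X; n_E = X; n_A = X.
Summing: n_T = 1 + X.
y_i = n_i/n_T, p_i = y_i·P. Kp = p_E p_A / (p_B).
Setting this equal to 8.58 kPa and taking the physical root (0 < X < 1) gives X = 0.163.

X = 0.163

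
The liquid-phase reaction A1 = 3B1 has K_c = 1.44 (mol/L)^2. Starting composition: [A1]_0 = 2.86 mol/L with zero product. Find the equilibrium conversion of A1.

X = 0.175

Let X = conversion of A1; extent ξ = 2.86·X mol/L.
Concentrations: [A1] = 2.86 − 2.86X; [B1] = 8.58X.
K_c = [B1]^3 / ([A1]).
This equals 1.44 at X = 0.175 (the root in 0 < X < 1).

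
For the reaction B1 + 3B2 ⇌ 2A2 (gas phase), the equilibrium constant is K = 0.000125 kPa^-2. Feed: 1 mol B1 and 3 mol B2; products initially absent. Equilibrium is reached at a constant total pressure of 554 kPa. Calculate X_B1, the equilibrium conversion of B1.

Let X = conversion of B1 (basis 1 mol B1); extent of reaction ξ = X.
Moles: n_B1 = 1 − X; n_B2 = 3 − 3X; n_A2 = 2X.
n_T = Σnᵢ = 4 − 2X.
With p_i = (n_i/n_T)P, K = p_A2^2 / (p_B1 p_B2^3).
Setting this equal to 0.000125 kPa^-2 and taking the physical root (0 < X < 1) gives X = 0.668.

X = 0.668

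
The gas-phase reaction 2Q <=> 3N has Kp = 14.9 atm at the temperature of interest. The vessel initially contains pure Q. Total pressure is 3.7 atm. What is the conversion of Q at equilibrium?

X = 0.614

Basis: 1 mol Q initially; let X = conversion of Q. Extent ξ = 0.5X.
Moles: n_Q = 1 − X; n_N = 1.5X.
Total moles n_T = 1 + 0.5X.
With p_i = (n_i/n_T)P, Kp = p_N^3 / (p_Q^2).
Setting this equal to 14.9 atm and taking the physical root (0 < X < 1) gives X = 0.614.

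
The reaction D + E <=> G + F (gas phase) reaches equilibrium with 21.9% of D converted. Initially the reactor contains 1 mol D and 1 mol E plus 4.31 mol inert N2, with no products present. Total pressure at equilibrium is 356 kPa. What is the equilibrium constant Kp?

Kp = 0.0786

Let X = conversion of D (basis 1 mol D); extent of reaction ξ = X.
Moles: n_D = 1 − X; n_E = 1 − X; n_G = X; n_F = X; n_I = 4.31 (inert).
n_T stays at 6.31 (no change in mole number).
At X = 0.219: n_D = 0.781, n_E = 0.781, n_G = 0.219, n_F = 0.219, n_T = 6.31.
p_i = (n_i/n_T)·P. Kp = p_G p_F / (p_D p_E) = 0.0786.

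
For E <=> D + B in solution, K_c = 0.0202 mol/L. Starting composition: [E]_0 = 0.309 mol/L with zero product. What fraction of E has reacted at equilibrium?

X = 0.225

Let X = conversion of E; extent ξ = 0.309·X mol/L.
Concentrations: [E] = 0.309 − 0.309X; [D] = 0.309X; [B] = 0.309X.
K_c = [D] [B] / ([E]).
This equals 0.0202 at X = 0.225 (the root in 0 < X < 1).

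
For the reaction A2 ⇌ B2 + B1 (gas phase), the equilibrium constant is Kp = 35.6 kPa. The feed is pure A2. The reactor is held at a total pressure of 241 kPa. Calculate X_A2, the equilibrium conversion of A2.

Basis: 1 mol A2 initially; let X = conversion of A2. Extent ξ = X.
Moles: n_A2 = 1 − X; n_B2 = X; n_B1 = X.
Summing: n_T = 1 + X.
With p_i = (n_i/n_T)P, Kp = p_B2 p_B1 / (p_A2).
Equating to 35.6 kPa and solving on 0 < X < 1: X = 0.359.

X = 0.359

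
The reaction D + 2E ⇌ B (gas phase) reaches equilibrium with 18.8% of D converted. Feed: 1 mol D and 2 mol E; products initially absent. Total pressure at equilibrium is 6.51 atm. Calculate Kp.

Kp = 0.0143 atm^-2

Take 1 mol D as basis and let X be its fractional conversion, so ξ = X.
Moles: n_D = 1 − X; n_E = 2 − 2X; n_B = X.
n_T = Σnᵢ = 3 − 2X.
At X = 0.188: n_D = 0.812, n_E = 1.62, n_B = 0.188, n_T = 2.62.
p_i = (n_i/n_T)·P. Kp = p_B / (p_D p_E^2) = 0.0143 atm^-2.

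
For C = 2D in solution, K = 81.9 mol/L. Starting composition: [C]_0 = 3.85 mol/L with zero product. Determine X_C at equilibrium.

X = 0.861

Let X = conversion of C; extent ξ = 3.85·X mol/L.
Concentrations: [C] = 3.85 − 3.85X; [D] = 7.7X.
K = [D]^2 / ([C]).
Solving K = 81.9 for X ∈ (0,1): X = 0.861.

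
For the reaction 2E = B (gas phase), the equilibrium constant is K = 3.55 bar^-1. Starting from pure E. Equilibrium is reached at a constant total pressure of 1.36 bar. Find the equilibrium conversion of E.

Basis: 1 mol E initially; let X = conversion of E. Extent ξ = 0.5X.
At extent ξ: n_E = 1 − X; n_B = 0.5X.
Summing: n_T = 1 − 0.5X.
With p_i = (n_i/n_T)P, K = p_B / (p_E^2).
This yields a degree-2 equation in X; solving on (0,1), X = 0.778.

X = 0.778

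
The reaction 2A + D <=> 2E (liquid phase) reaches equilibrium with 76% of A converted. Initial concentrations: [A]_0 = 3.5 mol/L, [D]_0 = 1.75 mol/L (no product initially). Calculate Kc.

Kc = 23.9 L/mol

Let X = conversion of A.
Concentrations: [A] = 3.5 − 3.5X; [D] = 1.75 − 1.75X; [E] = 3.5X.
At X = 0.76: [A] = 0.84, [D] = 0.42, [E] = 2.66.
Kc = [E]^2 / ([A]^2 [D]) = 23.9 L/mol.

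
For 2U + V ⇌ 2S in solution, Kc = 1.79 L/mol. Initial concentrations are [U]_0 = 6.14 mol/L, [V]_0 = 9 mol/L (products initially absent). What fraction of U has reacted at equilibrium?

X = 0.775

Let X = conversion of U; extent ξ = 6.14X/2 mol/L.
Concentrations: [U] = 6.14 − 6.14X; [V] = 9 − 3.07X; [S] = 6.14X.
Kc = [S]^2 / ([U]^2 [V]).
Equating to 1.79 L/mol: the physical root is X = 0.775.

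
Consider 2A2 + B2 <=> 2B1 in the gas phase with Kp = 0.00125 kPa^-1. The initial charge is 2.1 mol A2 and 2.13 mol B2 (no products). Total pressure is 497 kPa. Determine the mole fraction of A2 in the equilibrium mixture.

y_A2 = 0.355

Let X = conversion of A2 (basis 2.1 mol A2); extent of reaction ξ = 1.05X.
Mole table: n_A2 = 2.1 − 2.1X; n_B2 = 2.13 − 1.05X; n_B1 = 2.1X.
Summing: n_T = 4.23 − 1.05X.
With p_i = (n_i/n_T)P, Kp = p_B1^2 / (p_A2^2 p_B2).
Equating to 0.00125 kPa^-1 and solving on 0 < X < 1: X = 0.348.
Then n_A2 = 1.37, n_T = 3.87, so y_A2 = 0.355.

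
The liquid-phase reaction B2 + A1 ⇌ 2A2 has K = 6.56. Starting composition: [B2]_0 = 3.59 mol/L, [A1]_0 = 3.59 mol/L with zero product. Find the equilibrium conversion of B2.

Let X = conversion of B2; extent ξ = 3.59·X mol/L.
Concentrations: [B2] = 3.59 − 3.59X; [A1] = 3.59 − 3.59X; [A2] = 7.18X.
K = [A2]^2 / ([B2] [A1]).
Setting equal to 6.56 and solving for X on (0,1) gives X = 0.562.

X = 0.562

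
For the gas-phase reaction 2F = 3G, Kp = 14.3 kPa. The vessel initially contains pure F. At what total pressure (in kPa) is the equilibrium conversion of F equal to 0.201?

Let X = conversion of F (basis 1 mol F); extent of reaction ξ = 0.5X.
Moles: n_F = 1 − X; n_G = 1.5X.
Summing: n_T = 1 + 0.5X.
Kp = p_G^3 / (p_F^2) with p_i = (n_i/n_T)·P.
At X = 0.201: the mole-fraction product g(X) = Π y_i^ν_i = 0.03901. Since Kp = g(X)·P^{1}, P = (Kp/g)^(1/1) = (14.3/0.03901)^(1/1) = 367 kPa.

P = 367 kPa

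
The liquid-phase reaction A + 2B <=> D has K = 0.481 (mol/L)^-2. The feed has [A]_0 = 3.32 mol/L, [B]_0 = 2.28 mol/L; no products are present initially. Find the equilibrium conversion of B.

X = 0.658

Let X = conversion of B; extent ξ = 2.28X/2 mol/L.
Concentrations: [A] = 3.32 − 1.14X; [B] = 2.28 − 2.28X; [D] = 1.14X.
K = [D] / ([A] [B]^2).
This equals 0.481 at X = 0.658 (the root in 0 < X < 1).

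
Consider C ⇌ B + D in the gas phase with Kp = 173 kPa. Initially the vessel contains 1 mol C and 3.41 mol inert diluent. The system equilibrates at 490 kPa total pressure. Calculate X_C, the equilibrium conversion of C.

Take 1 mol C as basis and let X be its fractional conversion, so ξ = X.
Mole table: n_C = 1 − X; n_B = X; n_D = X; n_I = 3.41 (inert).
Total moles n_T = 4.41 + X.
Mole fractions y_i = n_i/n_T; Kp = p_B p_D / (p_C) with p_i = y_i·P.
This yields a degree-2 equation in X; solving on (0,1), X = 0.716.

X = 0.716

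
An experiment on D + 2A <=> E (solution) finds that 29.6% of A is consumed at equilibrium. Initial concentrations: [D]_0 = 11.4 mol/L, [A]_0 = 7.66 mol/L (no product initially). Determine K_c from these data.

K_c = 0.0038 (mol/L)^-2

Let X = conversion of A.
Concentrations: [D] = 11.4 − 3.83X; [A] = 7.66 − 7.66X; [E] = 3.83X.
At X = 0.296: [D] = 10.3, [A] = 5.39, [E] = 1.13.
K_c = [E] / ([D] [A]^2) = 0.0038 (mol/L)^-2.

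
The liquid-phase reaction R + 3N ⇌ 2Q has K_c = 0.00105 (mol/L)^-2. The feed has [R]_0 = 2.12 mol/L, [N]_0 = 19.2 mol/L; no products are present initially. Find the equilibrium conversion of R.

Let X = conversion of R; extent ξ = 2.12·X mol/L.
Concentrations: [R] = 2.12 − 2.12X; [N] = 19.2 − 6.36X; [Q] = 4.24X.
K_c = [Q]^2 / ([R] [N]^3).
Setting equal to 0.00105 and solving for X on (0,1) gives X = 0.503.

X = 0.503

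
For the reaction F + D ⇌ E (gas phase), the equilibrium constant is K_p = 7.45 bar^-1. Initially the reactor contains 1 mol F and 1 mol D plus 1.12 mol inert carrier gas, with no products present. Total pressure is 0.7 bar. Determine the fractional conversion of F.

Let X = conversion of F (basis 1 mol F); extent of reaction ξ = X.
Mole table: n_F = 1 − X; n_D = 1 − X; n_E = X; n_I = 1.12 (inert).
n_T = Σnᵢ = 3.12 − X.
With p_i = (n_i/n_T)P, K_p = p_E / (p_F p_D).
This yields a degree-2 equation in X; solving on (0,1), X = 0.499.

X = 0.499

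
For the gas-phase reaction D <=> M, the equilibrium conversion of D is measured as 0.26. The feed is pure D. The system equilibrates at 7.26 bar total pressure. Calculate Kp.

Take 1 mol D as basis and let X be its fractional conversion, so ξ = X.
Mole table: n_D = 1 − X; n_M = X.
Total moles n_T = 1 (Δν = 0, constant).
At X = 0.26: n_D = 0.74, n_M = 0.26, n_T = 1.
p_i = (n_i/n_T)·P. Kp = p_M / (p_D) = 0.351.

Kp = 0.351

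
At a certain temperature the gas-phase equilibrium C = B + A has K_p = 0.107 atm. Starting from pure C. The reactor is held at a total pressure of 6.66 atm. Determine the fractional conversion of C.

Let X = conversion of C (basis 1 mol C); extent of reaction ξ = X.
Species balance: n_C = 1 − X; n_B = X; n_A = X.
n_T = Σnᵢ = 1 + X.
With p_i = (n_i/n_T)P, K_p = p_B p_A / (p_C).
This yields a degree-2 equation in X; solving on (0,1), X = 0.126.

X = 0.126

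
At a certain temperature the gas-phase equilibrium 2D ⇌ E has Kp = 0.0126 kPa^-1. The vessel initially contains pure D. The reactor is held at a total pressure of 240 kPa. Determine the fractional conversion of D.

Let X = conversion of D (basis 1 mol D); extent of reaction ξ = 0.5X.
Mole table: n_D = 1 − X; n_E = 0.5X.
n_T = Σnᵢ = 1 − 0.5X.
y_i = n_i/n_T, p_i = y_i·P. Kp = p_E / (p_D^2).
Equating to 0.0126 kPa^-1 and solving on 0 < X < 1: X = 0.724.

X = 0.724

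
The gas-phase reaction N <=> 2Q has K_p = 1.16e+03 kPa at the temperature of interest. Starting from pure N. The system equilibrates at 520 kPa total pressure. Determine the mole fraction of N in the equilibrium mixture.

Basis: 1 mol N initially; let X = conversion of N. Extent ξ = X.
At extent ξ: n_N = 1 − X; n_Q = 2X.
n_T = Σnᵢ = 1 + X.
Mole fractions y_i = n_i/n_T; K_p = p_Q^2 / (p_N) with p_i = y_i·P.
Equating to 1.16e+03 kPa and solving on 0 < X < 1: X = 0.598.
Then n_N = 0.402, n_T = 1.6, so y_N = 0.251.

y_N = 0.251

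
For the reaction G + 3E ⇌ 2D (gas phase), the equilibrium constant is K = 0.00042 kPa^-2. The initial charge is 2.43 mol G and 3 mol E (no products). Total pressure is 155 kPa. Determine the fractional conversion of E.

Basis: 3 mol E initially; let X = conversion of E. Extent ξ = X.
Species balance: n_G = 2.43 − X; n_E = 3 − 3X; n_D = 2X.
Total moles n_T = 5.43 − 2X.
y_i = n_i/n_T, p_i = y_i·P. K = p_D^2 / (p_G p_E^3).
Substituting and setting equal to 0.00042 kPa^-2 gives a polynomial in X; the root in (0,1) is X = 0.620.

X = 0.620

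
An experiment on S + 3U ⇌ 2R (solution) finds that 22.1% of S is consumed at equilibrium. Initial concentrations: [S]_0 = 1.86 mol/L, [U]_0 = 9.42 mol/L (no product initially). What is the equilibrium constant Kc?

Kc = 0.00085 (mol/L)^-2

Let X = conversion of S.
Concentrations: [S] = 1.86 − 1.86X; [U] = 9.42 − 5.58X; [R] = 3.72X.
At X = 0.221: [S] = 1.45, [U] = 8.19, [R] = 0.822.
Kc = [R]^2 / ([S] [U]^3) = 0.00085 (mol/L)^-2.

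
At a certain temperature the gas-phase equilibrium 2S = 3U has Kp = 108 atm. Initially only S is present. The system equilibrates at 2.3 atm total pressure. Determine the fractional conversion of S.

X = 0.830

Let X = conversion of S (basis 1 mol S); extent of reaction ξ = 0.5X.
Species balance: n_S = 1 − X; n_U = 1.5X.
Total moles n_T = 1 + 0.5X.
Mole fractions y_i = n_i/n_T; Kp = p_U^3 / (p_S^2) with p_i = y_i·P.
This yields a degree-3 equation in X; solving on (0,1), X = 0.830.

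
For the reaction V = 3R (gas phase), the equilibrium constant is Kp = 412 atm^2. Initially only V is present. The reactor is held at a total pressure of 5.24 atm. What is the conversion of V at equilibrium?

Let X = conversion of V (basis 1 mol V); extent of reaction ξ = X.
Species balance: n_V = 1 − X; n_R = 3X.
Total moles n_T = 1 + 2X.
y_i = n_i/n_T, p_i = y_i·P. Kp = p_R^3 / (p_V).
Substituting and setting equal to 412 atm^2 gives a polynomial in X; the root in (0,1) is X = 0.849.

X = 0.849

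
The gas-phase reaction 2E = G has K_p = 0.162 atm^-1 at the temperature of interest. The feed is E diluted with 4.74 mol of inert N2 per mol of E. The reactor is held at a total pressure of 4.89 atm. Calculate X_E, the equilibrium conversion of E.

Take 1 mol E as basis and let X be its fractional conversion, so ξ = 0.5X.
Species balance: n_E = 1 − X; n_G = 0.5X; n_I = 4.74 (inert).
n_T = Σnᵢ = 5.74 − 0.5X.
y_i = n_i/n_T, p_i = y_i·P. K_p = p_G / (p_E^2).
Setting this equal to 0.162 atm^-1 and taking the physical root (0 < X < 1) gives X = 0.186.

X = 0.186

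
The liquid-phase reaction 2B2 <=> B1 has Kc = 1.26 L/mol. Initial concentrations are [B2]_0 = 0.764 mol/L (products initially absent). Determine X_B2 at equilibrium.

Let X = conversion of B2; extent ξ = 0.764X/2 mol/L.
Concentrations: [B2] = 0.764 − 0.764X; [B1] = 0.382X.
Kc = [B1] / ([B2]^2).
This equals 1.26 at X = 0.494 (the root in 0 < X < 1).

X = 0.494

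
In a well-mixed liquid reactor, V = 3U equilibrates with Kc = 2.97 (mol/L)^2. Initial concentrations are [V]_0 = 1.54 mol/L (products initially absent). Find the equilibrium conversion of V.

X = 0.316

Let X = conversion of V; extent ξ = 1.54·X mol/L.
Concentrations: [V] = 1.54 − 1.54X; [U] = 4.62X.
Kc = [U]^3 / ([V]).
Setting equal to 2.97 and solving for X on (0,1) gives X = 0.316.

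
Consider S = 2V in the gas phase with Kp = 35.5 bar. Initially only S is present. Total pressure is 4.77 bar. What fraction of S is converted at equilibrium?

Take 1 mol S as basis and let X be its fractional conversion, so ξ = X.
Species balance: n_S = 1 − X; n_V = 2X.
Summing: n_T = 1 + X.
With p_i = (n_i/n_T)P, Kp = p_V^2 / (p_S).
This yields a degree-2 equation in X; solving on (0,1), X = 0.806.

X = 0.806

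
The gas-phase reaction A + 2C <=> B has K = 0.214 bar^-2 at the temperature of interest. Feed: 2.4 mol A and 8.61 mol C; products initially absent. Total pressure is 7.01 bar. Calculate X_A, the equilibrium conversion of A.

X = 0.821

Take 2.4 mol A as basis and let X be its fractional conversion, so ξ = 2.4X.
Species balance: n_A = 2.4 − 2.4X; n_C = 8.61 − 4.8X; n_B = 2.4X.
Summing: n_T = 11 − 4.8X.
y_i = n_i/n_T, p_i = y_i·P. K = p_B / (p_A p_C^2).
Equating to 0.214 bar^-2 and solving on 0 < X < 1: X = 0.821.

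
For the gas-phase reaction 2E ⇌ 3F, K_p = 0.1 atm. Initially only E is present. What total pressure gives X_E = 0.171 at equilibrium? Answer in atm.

Let X = conversion of E (basis 1 mol E); extent of reaction ξ = 0.5X.
Species balance: n_E = 1 − X; n_F = 1.5X.
Summing: n_T = 1 + 0.5X.
K_p = p_F^3 / (p_E^2) with p_i = (n_i/n_T)·P.
At X = 0.171: the mole-fraction product g(X) = Π y_i^ν_i = 0.02262. Since K_p = g(X)·P^{1}, P = (K_p/g)^(1/1) = (0.1/0.02262)^(1/1) = 4.42 atm.

P = 4.42 atm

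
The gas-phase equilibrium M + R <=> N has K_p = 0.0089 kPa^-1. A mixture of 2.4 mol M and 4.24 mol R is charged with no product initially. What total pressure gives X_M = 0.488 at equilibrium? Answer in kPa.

Basis: 2.4 mol M initially; let X = conversion of M. Extent ξ = 2.4X.
Mole table: n_M = 2.4 − 2.4X; n_R = 4.24 − 2.4X; n_N = 2.4X.
Summing: n_T = 6.64 − 2.4X.
K_p = p_N / (p_M p_R) with p_i = (n_i/n_T)·P.
At X = 0.488: the mole-fraction product g(X) = Π y_i^ν_i = 1.699. Since K_p = g(X)·P^{-1}, P = (g/K_p)^(1/1) = (1.699/0.0089)^(1/1) = 191 kPa.

P = 191 kPa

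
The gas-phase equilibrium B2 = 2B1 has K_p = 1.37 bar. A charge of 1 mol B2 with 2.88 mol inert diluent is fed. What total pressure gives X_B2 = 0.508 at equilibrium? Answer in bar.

P = 2.87 bar

Take 1 mol B2 as basis and let X be its fractional conversion, so ξ = X.
Moles: n_B2 = 1 − X; n_B1 = 2X; n_I = 2.88 (inert).
n_T = Σnᵢ = 3.88 + X.
K_p = p_B1^2 / (p_B2) with p_i = (n_i/n_T)·P.
At X = 0.508: the mole-fraction product g(X) = Π y_i^ν_i = 0.4781. Since K_p = g(X)·P^{1}, P = (K_p/g)^(1/1) = (1.37/0.4781)^(1/1) = 2.87 bar.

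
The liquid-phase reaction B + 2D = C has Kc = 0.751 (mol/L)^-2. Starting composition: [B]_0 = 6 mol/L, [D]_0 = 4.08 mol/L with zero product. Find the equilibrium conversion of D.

X = 0.824

Let X = conversion of D; extent ξ = 4.08X/2 mol/L.
Concentrations: [B] = 6 − 2.04X; [D] = 4.08 − 4.08X; [C] = 2.04X.
Kc = [C] / ([B] [D]^2).
This equals 0.751 at X = 0.824 (the root in 0 < X < 1).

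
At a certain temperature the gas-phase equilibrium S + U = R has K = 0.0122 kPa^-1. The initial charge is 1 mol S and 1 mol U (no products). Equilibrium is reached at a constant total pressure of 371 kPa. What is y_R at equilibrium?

y_R = 0.403

Take 1 mol S as basis and let X be its fractional conversion, so ξ = X.
At extent ξ: n_S = 1 − X; n_U = 1 − X; n_R = X.
n_T = Σnᵢ = 2 − X.
y_i = n_i/n_T, p_i = y_i·P. K = p_R / (p_S p_U).
Setting this equal to 0.0122 kPa^-1 and taking the physical root (0 < X < 1) gives X = 0.575.
Then n_R = 0.575, n_T = 1.43, so y_R = 0.403.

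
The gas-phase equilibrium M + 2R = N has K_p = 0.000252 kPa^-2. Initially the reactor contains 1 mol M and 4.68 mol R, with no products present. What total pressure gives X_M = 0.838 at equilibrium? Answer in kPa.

P = 191 kPa

Basis: 1 mol M initially; let X = conversion of M. Extent ξ = X.
Species balance: n_M = 1 − X; n_R = 4.68 − 2X; n_N = X.
Summing: n_T = 5.68 − 2X.
K_p = p_N / (p_M p_R^2) with p_i = (n_i/n_T)·P.
At X = 0.838: the mole-fraction product g(X) = Π y_i^ν_i = 9.19. Since K_p = g(X)·P^{-2}, P = (g/K_p)^(1/2) = (9.19/0.000252)^(1/2) = 191 kPa.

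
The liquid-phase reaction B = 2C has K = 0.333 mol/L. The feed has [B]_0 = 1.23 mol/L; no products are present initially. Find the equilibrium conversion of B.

X = 0.229

Let X = conversion of B; extent ξ = 1.23·X mol/L.
Concentrations: [B] = 1.23 − 1.23X; [C] = 2.46X.
K = [C]^2 / ([B]).
Solving K = 0.333 for X ∈ (0,1): X = 0.229.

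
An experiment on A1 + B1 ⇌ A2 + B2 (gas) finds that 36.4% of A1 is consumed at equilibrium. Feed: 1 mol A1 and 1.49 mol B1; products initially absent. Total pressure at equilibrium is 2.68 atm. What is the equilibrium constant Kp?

Let X = conversion of A1 (basis 1 mol A1); extent of reaction ξ = X.
Species balance: n_A1 = 1 − X; n_B1 = 1.49 − X; n_A2 = X; n_B2 = X.
Since Δν = 0, n_T = 2.49 throughout.
At X = 0.364: n_A1 = 0.636, n_B1 = 1.13, n_A2 = 0.364, n_B2 = 0.364, n_T = 2.49.
p_i = (n_i/n_T)·P. Kp = p_A2 p_B2 / (p_A1 p_B1) = 0.185.

Kp = 0.185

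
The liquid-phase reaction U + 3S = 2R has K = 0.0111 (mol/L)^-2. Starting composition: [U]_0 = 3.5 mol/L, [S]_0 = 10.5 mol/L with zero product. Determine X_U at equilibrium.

X = 0.375

Let X = conversion of U; extent ξ = 3.5·X mol/L.
Concentrations: [U] = 3.5 − 3.5X; [S] = 10.5 − 10.5X; [R] = 7X.
K = [R]^2 / ([U] [S]^3).
Equating to 0.0111 (mol/L)^-2: the physical root is X = 0.375.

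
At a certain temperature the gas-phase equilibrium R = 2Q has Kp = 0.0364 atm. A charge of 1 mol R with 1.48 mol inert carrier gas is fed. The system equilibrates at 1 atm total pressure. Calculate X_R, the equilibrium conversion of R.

Let X = conversion of R (basis 1 mol R); extent of reaction ξ = X.
Species balance: n_R = 1 − X; n_Q = 2X; n_I = 1.48 (inert).
Total moles n_T = 2.48 + X.
y_i = n_i/n_T, p_i = y_i·P. Kp = p_Q^2 / (p_R).
Equating to 0.0364 atm and solving on 0 < X < 1: X = 0.143.

X = 0.143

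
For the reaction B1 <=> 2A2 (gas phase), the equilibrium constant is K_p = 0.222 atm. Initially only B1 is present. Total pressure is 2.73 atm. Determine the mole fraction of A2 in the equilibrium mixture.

y_A2 = 0.247

Let X = conversion of B1 (basis 1 mol B1); extent of reaction ξ = X.
Mole table: n_B1 = 1 − X; n_A2 = 2X.
Summing: n_T = 1 + X.
With p_i = (n_i/n_T)P, K_p = p_A2^2 / (p_B1).
Substituting and setting equal to 0.222 atm gives a polynomial in X; the root in (0,1) is X = 0.141.
Then n_A2 = 0.282, n_T = 1.14, so y_A2 = 0.247.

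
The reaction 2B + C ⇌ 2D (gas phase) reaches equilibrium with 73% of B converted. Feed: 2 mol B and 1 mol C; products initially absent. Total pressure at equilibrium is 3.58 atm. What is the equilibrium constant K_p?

Basis: 2 mol B initially; let X = conversion of B. Extent ξ = X.
At extent ξ: n_B = 2 − 2X; n_C = 1 − X; n_D = 2X.
Summing: n_T = 3 − X.
At X = 0.73: n_B = 0.54, n_C = 0.27, n_D = 1.46, n_T = 2.27.
p_i = (n_i/n_T)·P. K_p = p_D^2 / (p_B^2 p_C) = 17.2 atm^-1.

K_p = 17.2 atm^-1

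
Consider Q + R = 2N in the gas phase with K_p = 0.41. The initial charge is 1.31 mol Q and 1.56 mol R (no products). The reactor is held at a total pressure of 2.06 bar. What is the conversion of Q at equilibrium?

Basis: 1.31 mol Q initially; let X = conversion of Q. Extent ξ = 1.31X.
Species balance: n_Q = 1.31 − 1.31X; n_R = 1.56 − 1.31X; n_N = 2.62X.
n_T stays at 2.87 (no change in mole number).
y_i = n_i/n_T, p_i = y_i·P. K_p = p_N^2 / (p_Q p_R).
This yields a degree-2 equation in X; solving on (0,1), X = 0.264.

X = 0.264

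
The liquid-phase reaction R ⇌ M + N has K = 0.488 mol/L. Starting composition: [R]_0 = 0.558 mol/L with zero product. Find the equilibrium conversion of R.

Let X = conversion of R; extent ξ = 0.558·X mol/L.
Concentrations: [R] = 0.558 − 0.558X; [M] = 0.558X; [N] = 0.558X.
K = [M] [N] / ([R]).
Solving K = 0.488 for X ∈ (0,1): X = 0.595.

X = 0.595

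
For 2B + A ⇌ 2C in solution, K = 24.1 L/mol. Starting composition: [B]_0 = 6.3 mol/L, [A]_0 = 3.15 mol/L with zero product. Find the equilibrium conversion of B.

X = 0.797

Let X = conversion of B; extent ξ = 6.3X/2 mol/L.
Concentrations: [B] = 6.3 − 6.3X; [A] = 3.15 − 3.15X; [C] = 6.3X.
K = [C]^2 / ([B]^2 [A]).
This equals 24.1 at X = 0.797 (the root in 0 < X < 1).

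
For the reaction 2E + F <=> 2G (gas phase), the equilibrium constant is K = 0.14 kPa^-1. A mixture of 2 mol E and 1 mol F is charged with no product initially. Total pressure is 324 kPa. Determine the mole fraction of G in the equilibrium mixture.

y_G = 0.616

Take 2 mol E as basis and let X be its fractional conversion, so ξ = X.
Mole table: n_E = 2 − 2X; n_F = 1 − X; n_G = 2X.
Total moles n_T = 3 − X.
With p_i = (n_i/n_T)P, K = p_G^2 / (p_E^2 p_F).
Setting this equal to 0.14 kPa^-1 and taking the physical root (0 < X < 1) gives X = 0.707.
Then n_G = 1.41, n_T = 2.29, so y_G = 0.616.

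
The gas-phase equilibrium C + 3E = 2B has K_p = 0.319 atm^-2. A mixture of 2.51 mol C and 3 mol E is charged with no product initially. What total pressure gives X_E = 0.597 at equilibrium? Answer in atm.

P = 4.96 atm

Basis: 3 mol E initially; let X = conversion of E. Extent ξ = X.
Moles: n_C = 2.51 − X; n_E = 3 − 3X; n_B = 2X.
Total moles n_T = 5.51 − 2X.
K_p = p_B^2 / (p_C p_E^3) with p_i = (n_i/n_T)·P.
At X = 0.597: the mole-fraction product g(X) = Π y_i^ν_i = 7.856. Since K_p = g(X)·P^{-2}, P = (g/K_p)^(1/2) = (7.856/0.319)^(1/2) = 4.96 atm.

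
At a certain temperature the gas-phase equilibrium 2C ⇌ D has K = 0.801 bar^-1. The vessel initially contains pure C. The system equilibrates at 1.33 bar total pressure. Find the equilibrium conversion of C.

Take 1 mol C as basis and let X be its fractional conversion, so ξ = 0.5X.
Species balance: n_C = 1 − X; n_D = 0.5X.
n_T = Σnᵢ = 1 − 0.5X.
Mole fractions y_i = n_i/n_T; K = p_D / (p_C^2) with p_i = y_i·P.
Equating to 0.801 bar^-1 and solving on 0 < X < 1: X = 0.564.

X = 0.564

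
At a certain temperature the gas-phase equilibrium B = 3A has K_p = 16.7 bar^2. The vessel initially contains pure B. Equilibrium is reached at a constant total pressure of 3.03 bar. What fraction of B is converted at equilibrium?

X = 0.513

Let X = conversion of B (basis 1 mol B); extent of reaction ξ = X.
At extent ξ: n_B = 1 − X; n_A = 3X.
n_T = Σnᵢ = 1 + 2X.
y_i = n_i/n_T, p_i = y_i·P. K_p = p_A^3 / (p_B).
This yields a degree-3 equation in X; solving on (0,1), X = 0.513.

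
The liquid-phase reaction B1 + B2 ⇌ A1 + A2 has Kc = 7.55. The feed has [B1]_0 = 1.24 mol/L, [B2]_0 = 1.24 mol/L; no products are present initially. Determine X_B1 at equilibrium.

Let X = conversion of B1; extent ξ = 1.24·X mol/L.
Concentrations: [B1] = 1.24 − 1.24X; [B2] = 1.24 − 1.24X; [A1] = 1.24X; [A2] = 1.24X.
Kc = [A1] [A2] / ([B1] [B2]).
Equating to 7.55: the physical root is X = 0.733.

X = 0.733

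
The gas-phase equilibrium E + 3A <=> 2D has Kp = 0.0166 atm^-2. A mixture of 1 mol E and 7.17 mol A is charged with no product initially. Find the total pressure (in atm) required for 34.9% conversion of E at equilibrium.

P = 3.31 atm

Let X = conversion of E (basis 1 mol E); extent of reaction ξ = X.
Moles: n_E = 1 − X; n_A = 7.17 − 3X; n_D = 2X.
Summing: n_T = 8.17 − 2X.
Kp = p_D^2 / (p_E p_A^3) with p_i = (n_i/n_T)·P.
At X = 0.349: the mole-fraction product g(X) = Π y_i^ν_i = 0.182. Since Kp = g(X)·P^{-2}, P = (g/Kp)^(1/2) = (0.182/0.0166)^(1/2) = 3.31 atm.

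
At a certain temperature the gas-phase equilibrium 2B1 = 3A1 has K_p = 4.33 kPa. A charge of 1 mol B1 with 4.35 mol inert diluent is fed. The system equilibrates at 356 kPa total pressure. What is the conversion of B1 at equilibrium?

Let X = conversion of B1 (basis 1 mol B1); extent of reaction ξ = 0.5X.
Species balance: n_B1 = 1 − X; n_A1 = 1.5X; n_I = 4.35 (inert).
Summing: n_T = 5.35 + 0.5X.
With p_i = (n_i/n_T)P, K_p = p_A1^3 / (p_B1^2).
Setting this equal to 4.33 kPa and taking the physical root (0 < X < 1) gives X = 0.227.

X = 0.227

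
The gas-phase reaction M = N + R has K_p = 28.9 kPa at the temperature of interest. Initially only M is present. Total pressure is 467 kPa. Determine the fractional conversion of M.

X = 0.241

Take 1 mol M as basis and let X be its fractional conversion, so ξ = X.
Species balance: n_M = 1 − X; n_N = X; n_R = X.
n_T = Σnᵢ = 1 + X.
With p_i = (n_i/n_T)P, K_p = p_N p_R / (p_M).
This yields a degree-2 equation in X; solving on (0,1), X = 0.241.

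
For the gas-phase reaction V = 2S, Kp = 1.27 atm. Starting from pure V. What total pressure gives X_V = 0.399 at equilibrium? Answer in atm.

Let X = conversion of V (basis 1 mol V); extent of reaction ξ = X.
At extent ξ: n_V = 1 − X; n_S = 2X.
Total moles n_T = 1 + X.
Kp = p_S^2 / (p_V) with p_i = (n_i/n_T)·P.
At X = 0.399: the mole-fraction product g(X) = Π y_i^ν_i = 0.7574. Since Kp = g(X)·P^{1}, P = (Kp/g)^(1/1) = (1.27/0.7574)^(1/1) = 1.68 atm.

P = 1.68 atm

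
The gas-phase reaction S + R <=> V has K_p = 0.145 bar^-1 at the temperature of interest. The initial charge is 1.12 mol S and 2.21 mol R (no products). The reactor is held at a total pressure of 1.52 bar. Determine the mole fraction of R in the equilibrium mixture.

Basis: 1.12 mol S initially; let X = conversion of S. Extent ξ = 1.12X.
Mole table: n_S = 1.12 − 1.12X; n_R = 2.21 − 1.12X; n_V = 1.12X.
n_T = Σnᵢ = 3.33 − 1.12X.
With p_i = (n_i/n_T)P, K_p = p_V / (p_S p_R).
Setting this equal to 0.145 bar^-1 and taking the physical root (0 < X < 1) gives X = 0.125.
Then n_R = 2.07, n_T = 3.19, so y_R = 0.649.

y_R = 0.649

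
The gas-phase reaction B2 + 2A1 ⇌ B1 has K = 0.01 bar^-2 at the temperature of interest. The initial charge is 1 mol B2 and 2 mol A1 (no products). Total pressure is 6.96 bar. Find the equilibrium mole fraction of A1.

y_A1 = 0.627

Basis: 1 mol B2 initially; let X = conversion of B2. Extent ξ = X.
At extent ξ: n_B2 = 1 − X; n_A1 = 2 − 2X; n_B1 = X.
n_T = Σnᵢ = 3 − 2X.
y_i = n_i/n_T, p_i = y_i·P. K = p_B1 / (p_B2 p_A1^2).
Substituting and setting equal to 0.01 bar^-2 gives a polynomial in X; the root in (0,1) is X = 0.160.
Then n_A1 = 1.68, n_T = 2.68, so y_A1 = 0.627.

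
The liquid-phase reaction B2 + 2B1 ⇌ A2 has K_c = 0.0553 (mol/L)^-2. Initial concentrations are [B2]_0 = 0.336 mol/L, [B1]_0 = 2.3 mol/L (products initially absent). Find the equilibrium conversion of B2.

Let X = conversion of B2; extent ξ = 0.336·X mol/L.
Concentrations: [B2] = 0.336 − 0.336X; [B1] = 2.3 − 0.672X; [A2] = 0.336X.
K_c = [A2] / ([B2] [B1]^2).
This equals 0.0553 at X = 0.205 (the root in 0 < X < 1).

X = 0.205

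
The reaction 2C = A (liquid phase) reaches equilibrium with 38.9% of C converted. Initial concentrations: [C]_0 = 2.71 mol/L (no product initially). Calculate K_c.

K_c = 0.192 L/mol

Let X = conversion of C.
Concentrations: [C] = 2.71 − 2.71X; [A] = 1.35X.
At X = 0.389: [C] = 1.66, [A] = 0.527.
K_c = [A] / ([C]^2) = 0.192 L/mol.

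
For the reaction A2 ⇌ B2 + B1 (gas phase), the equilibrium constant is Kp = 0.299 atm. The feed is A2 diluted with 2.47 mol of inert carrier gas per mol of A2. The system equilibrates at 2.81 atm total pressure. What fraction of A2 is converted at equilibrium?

X = 0.471

Basis: 1 mol A2 initially; let X = conversion of A2. Extent ξ = X.
Moles: n_A2 = 1 − X; n_B2 = X; n_B1 = X; n_I = 2.47 (inert).
Total moles n_T = 3.47 + X.
y_i = n_i/n_T, p_i = y_i·P. Kp = p_B2 p_B1 / (p_A2).
Equating to 0.299 atm and solving on 0 < X < 1: X = 0.471.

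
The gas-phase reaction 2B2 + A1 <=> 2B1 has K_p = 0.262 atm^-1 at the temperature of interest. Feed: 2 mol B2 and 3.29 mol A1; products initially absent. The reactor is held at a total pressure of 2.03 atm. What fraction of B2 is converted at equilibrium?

X = 0.360

Take 2 mol B2 as basis and let X be its fractional conversion, so ξ = X.
Mole table: n_B2 = 2 − 2X; n_A1 = 3.29 − X; n_B1 = 2X.
Summing: n_T = 5.29 − X.
Mole fractions y_i = n_i/n_T; K_p = p_B1^2 / (p_B2^2 p_A1) with p_i = y_i·P.
Substituting and setting equal to 0.262 atm^-1 gives a polynomial in X; the root in (0,1) is X = 0.360.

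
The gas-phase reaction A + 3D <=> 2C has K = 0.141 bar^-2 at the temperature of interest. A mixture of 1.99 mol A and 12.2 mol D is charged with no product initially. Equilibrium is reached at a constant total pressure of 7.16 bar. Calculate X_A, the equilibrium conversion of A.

Take 1.99 mol A as basis and let X be its fractional conversion, so ξ = 1.99X.
Mole table: n_A = 1.99 − 1.99X; n_D = 12.2 − 5.97X; n_C = 3.98X.
n_T = Σnᵢ = 14.2 − 3.98X.
Mole fractions y_i = n_i/n_T; K = p_C^2 / (p_A p_D^3) with p_i = y_i·P.
This yields a degree-4 equation in X; solving on (0,1), X = 0.795.

X = 0.795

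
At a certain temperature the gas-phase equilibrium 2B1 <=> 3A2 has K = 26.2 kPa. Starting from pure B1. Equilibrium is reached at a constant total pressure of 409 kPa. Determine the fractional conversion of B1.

Basis: 1 mol B1 initially; let X = conversion of B1. Extent ξ = 0.5X.
Mole table: n_B1 = 1 − X; n_A2 = 1.5X.
Total moles n_T = 1 + 0.5X.
With p_i = (n_i/n_T)P, K = p_A2^3 / (p_B1^2).
Setting this equal to 26.2 kPa and taking the physical root (0 < X < 1) gives X = 0.232.

X = 0.232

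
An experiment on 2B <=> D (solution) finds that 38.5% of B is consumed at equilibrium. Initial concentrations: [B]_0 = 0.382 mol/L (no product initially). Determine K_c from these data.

Let X = conversion of B.
Concentrations: [B] = 0.382 − 0.382X; [D] = 0.191X.
At X = 0.385: [B] = 0.235, [D] = 0.0735.
K_c = [D] / ([B]^2) = 1.33 L/mol.

K_c = 1.33 L/mol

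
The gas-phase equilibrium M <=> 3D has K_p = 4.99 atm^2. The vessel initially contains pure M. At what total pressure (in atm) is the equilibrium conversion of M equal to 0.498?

P = 1.73 atm

Take 1 mol M as basis and let X be its fractional conversion, so ξ = X.
Species balance: n_M = 1 − X; n_D = 3X.
n_T = Σnᵢ = 1 + 2X.
K_p = p_D^3 / (p_M) with p_i = (n_i/n_T)·P.
At X = 0.498: the mole-fraction product g(X) = Π y_i^ν_i = 1.667. Since K_p = g(X)·P^{2}, P = (K_p/g)^(1/2) = (4.99/1.667)^(1/2) = 1.73 atm.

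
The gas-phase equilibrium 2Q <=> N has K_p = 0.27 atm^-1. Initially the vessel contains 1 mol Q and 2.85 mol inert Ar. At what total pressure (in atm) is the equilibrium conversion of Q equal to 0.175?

P = 1.79 atm

Basis: 1 mol Q initially; let X = conversion of Q. Extent ξ = 0.5X.
Mole table: n_Q = 1 − X; n_N = 0.5X; n_I = 2.85 (inert).
Summing: n_T = 3.85 − 0.5X.
K_p = p_N / (p_Q^2) with p_i = (n_i/n_T)·P.
At X = 0.175: the mole-fraction product g(X) = Π y_i^ν_i = 0.4837. Since K_p = g(X)·P^{-1}, P = (g/K_p)^(1/1) = (0.4837/0.27)^(1/1) = 1.79 atm.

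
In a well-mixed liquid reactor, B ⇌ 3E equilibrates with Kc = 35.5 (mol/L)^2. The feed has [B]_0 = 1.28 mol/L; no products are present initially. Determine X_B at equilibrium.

X = 0.653

Let X = conversion of B; extent ξ = 1.28·X mol/L.
Concentrations: [B] = 1.28 − 1.28X; [E] = 3.84X.
Kc = [E]^3 / ([B]).
This equals 35.5 at X = 0.653 (the root in 0 < X < 1).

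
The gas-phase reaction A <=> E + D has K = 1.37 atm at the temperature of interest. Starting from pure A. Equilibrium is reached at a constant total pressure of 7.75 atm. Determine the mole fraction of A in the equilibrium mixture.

Take 1 mol A as basis and let X be its fractional conversion, so ξ = X.
Mole table: n_A = 1 − X; n_E = X; n_D = X.
Total moles n_T = 1 + X.
With p_i = (n_i/n_T)P, K = p_E p_D / (p_A).
This yields a degree-2 equation in X; solving on (0,1), X = 0.388.
Then n_A = 0.612, n_T = 1.39, so y_A = 0.441.

y_A = 0.441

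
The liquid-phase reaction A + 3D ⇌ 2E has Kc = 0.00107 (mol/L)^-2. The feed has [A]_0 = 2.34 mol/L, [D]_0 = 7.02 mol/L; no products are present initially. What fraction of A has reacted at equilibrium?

Let X = conversion of A; extent ξ = 2.34·X mol/L.
Concentrations: [A] = 2.34 − 2.34X; [D] = 7.02 − 7.02X; [E] = 4.68X.
Kc = [E]^2 / ([A] [D]^3).
This equals 0.00107 at X = 0.145 (the root in 0 < X < 1).

X = 0.145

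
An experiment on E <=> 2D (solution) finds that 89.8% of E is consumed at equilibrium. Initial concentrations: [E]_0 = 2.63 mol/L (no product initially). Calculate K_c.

K_c = 83.2 mol/L

Let X = conversion of E.
Concentrations: [E] = 2.63 − 2.63X; [D] = 5.26X.
At X = 0.898: [E] = 0.268, [D] = 4.72.
K_c = [D]^2 / ([E]) = 83.2 mol/L.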